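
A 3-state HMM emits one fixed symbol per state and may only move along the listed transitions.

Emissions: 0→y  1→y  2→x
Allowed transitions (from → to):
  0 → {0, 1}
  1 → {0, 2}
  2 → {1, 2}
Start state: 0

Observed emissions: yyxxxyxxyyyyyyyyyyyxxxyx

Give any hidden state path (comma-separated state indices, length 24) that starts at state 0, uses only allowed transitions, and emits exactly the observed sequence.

0,1,2,2,2,1,2,2,1,0,0,0,0,1,0,0,1,0,1,2,2,2,1,2

  [0] y  {0,1}  => 0  start
  [1] y  {0,1}  => 1  0->1 ok
  [2] x  {2}  => 2  1->2 ok
  [3] x  {2}  => 2  2->2 ok
  [4] x  {2}  => 2  2->2 ok
  [5] y  {0,1}  => 1  2->1 ok
  [6] x  {2}  => 2  1->2 ok
  [7] x  {2}  => 2  2->2 ok
  [8] y  {0,1}  => 1  2->1 ok
  [9] y  {0,1}  => 0  1->0 ok
  [10] y  {0,1}  => 0  0->0 ok
  [11] y  {0,1}  => 0  0->0 ok
  [12] y  {0,1}  => 0  0->0 ok
  [13] y  {0,1}  => 1  0->1 ok
  [14] y  {0,1}  => 0  1->0 ok
  [15] y  {0,1}  => 0  0->0 ok
  [16] y  {0,1}  => 1  0->1 ok
  [17] y  {0,1}  => 0  1->0 ok
  [18] y  {0,1}  => 1  0->1 ok
  [19] x  {2}  => 2  1->2 ok
  [20] x  {2}  => 2  2->2 ok
  [21] x  {2}  => 2  2->2 ok
  [22] y  {0,1}  => 1  2->1 ok
  [23] x  {2}  => 2  1->2 ok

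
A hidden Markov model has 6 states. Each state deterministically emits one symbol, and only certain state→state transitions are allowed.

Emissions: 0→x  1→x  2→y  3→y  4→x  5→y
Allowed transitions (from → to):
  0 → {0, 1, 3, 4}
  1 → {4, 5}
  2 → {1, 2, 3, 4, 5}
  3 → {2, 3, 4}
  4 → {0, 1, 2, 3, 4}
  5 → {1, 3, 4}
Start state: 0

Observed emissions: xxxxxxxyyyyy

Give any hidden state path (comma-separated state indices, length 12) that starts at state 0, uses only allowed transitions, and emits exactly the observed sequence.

0,0,0,0,0,0,1,5,3,2,3,3

  t0 'x' -> {0,1,4}, take 0 (start)
  t1 'x' -> {0,1,4}, take 0 (0->0 ok)
  t2 'x' -> {0,1,4}, take 0 (0->0 ok)
  t3 'x' -> {0,1,4}, take 0 (0->0 ok)
  t4 'x' -> {0,1,4}, take 0 (0->0 ok)
  t5 'x' -> {0,1,4}, take 0 (0->0 ok)
  t6 'x' -> {0,1,4}, take 1 (0->1 ok)
  t7 'y' -> {2,3,5}, take 5 (1->5 ok)
  t8 'y' -> {2,3,5}, take 3 (5->3 ok)
  t9 'y' -> {2,3,5}, take 2 (3->2 ok)
  t10 'y' -> {2,3,5}, take 3 (2->3 ok)
  t11 'y' -> {2,3,5}, take 3 (3->3 ok)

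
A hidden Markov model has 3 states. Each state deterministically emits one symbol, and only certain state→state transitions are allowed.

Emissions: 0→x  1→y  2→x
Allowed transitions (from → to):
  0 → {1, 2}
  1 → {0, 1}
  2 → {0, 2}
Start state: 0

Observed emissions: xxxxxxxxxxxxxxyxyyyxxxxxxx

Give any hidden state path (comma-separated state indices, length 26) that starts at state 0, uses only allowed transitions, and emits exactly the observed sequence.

0,2,2,0,2,0,2,0,2,2,0,2,2,0,1,0,1,1,1,0,2,0,2,2,2,2

  0: obs=x cand={0,2} pick 0 [start]
  1: obs=x cand={0,2} pick 2 [0->2 ok]
  2: obs=x cand={0,2} pick 2 [2->2 ok]
  3: obs=x cand={0,2} pick 0 [2->0 ok]
  4: obs=x cand={0,2} pick 2 [0->2 ok]
  5: obs=x cand={0,2} pick 0 [2->0 ok]
  6: obs=x cand={0,2} pick 2 [0->2 ok]
  7: obs=x cand={0,2} pick 0 [2->0 ok]
  8: obs=x cand={0,2} pick 2 [0->2 ok]
  9: obs=x cand={0,2} pick 2 [2->2 ok]
  10: obs=x cand={0,2} pick 0 [2->0 ok]
  11: obs=x cand={0,2} pick 2 [0->2 ok]
  12: obs=x cand={0,2} pick 2 [2->2 ok]
  13: obs=x cand={0,2} pick 0 [2->0 ok]
  14: obs=y cand={1} pick 1 [0->1 ok]
  15: obs=x cand={0,2} pick 0 [1->0 ok]
  16: obs=y cand={1} pick 1 [0->1 ok]
  17: obs=y cand={1} pick 1 [1->1 ok]
  18: obs=y cand={1} pick 1 [1->1 ok]
  19: obs=x cand={0,2} pick 0 [1->0 ok]
  20: obs=x cand={0,2} pick 2 [0->2 ok]
  21: obs=x cand={0,2} pick 0 [2->0 ok]
  22: obs=x cand={0,2} pick 2 [0->2 ok]
  23: obs=x cand={0,2} pick 2 [2->2 ok]
  24: obs=x cand={0,2} pick 2 [2->2 ok]
  25: obs=x cand={0,2} pick 2 [2->2 ok]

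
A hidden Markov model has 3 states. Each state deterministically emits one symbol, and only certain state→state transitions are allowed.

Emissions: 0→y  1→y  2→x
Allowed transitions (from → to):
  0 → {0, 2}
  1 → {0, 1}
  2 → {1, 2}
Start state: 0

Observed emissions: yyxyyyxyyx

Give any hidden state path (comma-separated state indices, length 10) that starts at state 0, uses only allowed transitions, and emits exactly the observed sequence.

0,0,2,1,1,0,2,1,0,2

  [0] y  {0,1}  => 0  start
  [1] y  {0,1}  => 0  0->0 ok
  [2] x  {2}  => 2  0->2 ok
  [3] y  {0,1}  => 1  2->1 ok
  [4] y  {0,1}  => 1  1->1 ok
  [5] y  {0,1}  => 0  1->0 ok
  [6] x  {2}  => 2  0->2 ok
  [7] y  {0,1}  => 1  2->1 ok
  [8] y  {0,1}  => 0  1->0 ok
  [9] x  {2}  => 2  0->2 ok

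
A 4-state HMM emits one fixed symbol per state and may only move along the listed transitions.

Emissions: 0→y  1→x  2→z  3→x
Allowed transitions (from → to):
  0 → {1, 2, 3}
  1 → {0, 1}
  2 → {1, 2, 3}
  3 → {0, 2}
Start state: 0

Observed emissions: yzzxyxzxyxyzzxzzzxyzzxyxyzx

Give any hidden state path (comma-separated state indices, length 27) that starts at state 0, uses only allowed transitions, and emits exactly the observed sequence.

  t0 'y' -> {0}, take 0 (start)
  t1 'z' -> {2}, take 2 (0->2 ok)
  t2 'z' -> {2}, take 2 (2->2 ok)
  t3 'x' -> {1,3}, take 1 (2->1 ok)
  t4 'y' -> {0}, take 0 (1->0 ok)
  t5 'x' -> {1,3}, take 3 (0->3 ok)
  t6 'z' -> {2}, take 2 (3->2 ok)
  t7 'x' -> {1,3}, take 3 (2->3 ok)
  t8 'y' -> {0}, take 0 (3->0 ok)
  t9 'x' -> {1,3}, take 3 (0->3 ok)
  t10 'y' -> {0}, take 0 (3->0 ok)
  t11 'z' -> {2}, take 2 (0->2 ok)
  t12 'z' -> {2}, take 2 (2->2 ok)
  t13 'x' -> {1,3}, take 3 (2->3 ok)
  t14 'z' -> {2}, take 2 (3->2 ok)
  t15 'z' -> {2}, take 2 (2->2 ok)
  t16 'z' -> {2}, take 2 (2->2 ok)
  t17 'x' -> {1,3}, take 3 (2->3 ok)
  t18 'y' -> {0}, take 0 (3->0 ok)
  t19 'z' -> {2}, take 2 (0->2 ok)
  t20 'z' -> {2}, take 2 (2->2 ok)
  t21 'x' -> {1,3}, take 3 (2->3 ok)
  t22 'y' -> {0}, take 0 (3->0 ok)
  t23 'x' -> {1,3}, take 3 (0->3 ok)
  t24 'y' -> {0}, take 0 (3->0 ok)
  t25 'z' -> {2}, take 2 (0->2 ok)
  t26 'x' -> {1,3}, take 1 (2->1 ok)

0,2,2,1,0,3,2,3,0,3,0,2,2,3,2,2,2,3,0,2,2,3,0,3,0,2,1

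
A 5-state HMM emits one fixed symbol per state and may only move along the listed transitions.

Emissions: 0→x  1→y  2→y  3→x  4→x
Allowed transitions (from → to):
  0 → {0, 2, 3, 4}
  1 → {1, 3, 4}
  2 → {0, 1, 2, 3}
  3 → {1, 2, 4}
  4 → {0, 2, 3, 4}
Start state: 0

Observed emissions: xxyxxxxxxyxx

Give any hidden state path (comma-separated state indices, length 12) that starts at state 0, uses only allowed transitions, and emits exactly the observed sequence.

  pos 0: x in {0,3,4}, choose 0; start
  pos 1: x in {0,3,4}, choose 0; 0->0 ok
  pos 2: y in {1,2}, choose 2; 0->2 ok
  pos 3: x in {0,3,4}, choose 0; 2->0 ok
  pos 4: x in {0,3,4}, choose 4; 0->4 ok
  pos 5: x in {0,3,4}, choose 3; 4->3 ok
  pos 6: x in {0,3,4}, choose 4; 3->4 ok
  pos 7: x in {0,3,4}, choose 4; 4->4 ok
  pos 8: x in {0,3,4}, choose 4; 4->4 ok
  pos 9: y in {1,2}, choose 2; 4->2 ok
  pos 10: x in {0,3,4}, choose 0; 2->0 ok
  pos 11: x in {0,3,4}, choose 4; 0->4 ok

0,0,2,0,4,3,4,4,4,2,0,4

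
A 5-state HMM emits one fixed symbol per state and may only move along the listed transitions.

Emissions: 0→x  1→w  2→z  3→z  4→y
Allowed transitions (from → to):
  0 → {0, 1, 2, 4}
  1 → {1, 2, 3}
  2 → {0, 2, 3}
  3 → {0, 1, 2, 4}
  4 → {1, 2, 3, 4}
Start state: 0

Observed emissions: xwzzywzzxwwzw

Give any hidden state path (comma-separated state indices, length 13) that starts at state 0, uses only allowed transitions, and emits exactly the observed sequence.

  0: obs=x cand={0} pick 0 [start]
  1: obs=w cand={1} pick 1 [0->1 ok]
  2: obs=z cand={2,3} pick 2 [1->2 ok]
  3: obs=z cand={2,3} pick 3 [2->3 ok]
  4: obs=y cand={4} pick 4 [3->4 ok]
  5: obs=w cand={1} pick 1 [4->1 ok]
  6: obs=z cand={2,3} pick 2 [1->2 ok]
  7: obs=z cand={2,3} pick 2 [2->2 ok]
  8: obs=x cand={0} pick 0 [2->0 ok]
  9: obs=w cand={1} pick 1 [0->1 ok]
  10: obs=w cand={1} pick 1 [1->1 ok]
  11: obs=z cand={2,3} pick 3 [1->3 ok]
  12: obs=w cand={1} pick 1 [3->1 ok]

0,1,2,3,4,1,2,2,0,1,1,3,1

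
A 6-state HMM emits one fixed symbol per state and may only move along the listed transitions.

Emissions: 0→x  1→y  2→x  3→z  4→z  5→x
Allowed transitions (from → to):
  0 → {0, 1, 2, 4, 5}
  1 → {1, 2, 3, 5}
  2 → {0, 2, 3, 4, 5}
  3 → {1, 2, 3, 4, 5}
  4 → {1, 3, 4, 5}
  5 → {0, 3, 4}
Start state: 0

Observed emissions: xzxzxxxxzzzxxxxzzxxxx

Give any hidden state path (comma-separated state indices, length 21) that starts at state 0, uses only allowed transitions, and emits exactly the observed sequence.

  0: obs=x cand={0,2,5} pick 0 [start]
  1: obs=z cand={3,4} pick 4 [0->4 ok]
  2: obs=x cand={0,2,5} pick 5 [4->5 ok]
  3: obs=z cand={3,4} pick 3 [5->3 ok]
  4: obs=x cand={0,2,5} pick 5 [3->5 ok]
  5: obs=x cand={0,2,5} pick 0 [5->0 ok]
  6: obs=x cand={0,2,5} pick 0 [0->0 ok]
  7: obs=x cand={0,2,5} pick 0 [0->0 ok]
  8: obs=z cand={3,4} pick 4 [0->4 ok]
  9: obs=z cand={3,4} pick 3 [4->3 ok]
  10: obs=z cand={3,4} pick 3 [3->3 ok]
  11: obs=x cand={0,2,5} pick 5 [3->5 ok]
  12: obs=x cand={0,2,5} pick 0 [5->0 ok]
  13: obs=x cand={0,2,5} pick 2 [0->2 ok]
  14: obs=x cand={0,2,5} pick 0 [2->0 ok]
  15: obs=z cand={3,4} pick 4 [0->4 ok]
  16: obs=z cand={3,4} pick 3 [4->3 ok]
  17: obs=x cand={0,2,5} pick 5 [3->5 ok]
  18: obs=x cand={0,2,5} pick 0 [5->0 ok]
  19: obs=x cand={0,2,5} pick 0 [0->0 ok]
  20: obs=x cand={0,2,5} pick 5 [0->5 ok]

0,4,5,3,5,0,0,0,4,3,3,5,0,2,0,4,3,5,0,0,5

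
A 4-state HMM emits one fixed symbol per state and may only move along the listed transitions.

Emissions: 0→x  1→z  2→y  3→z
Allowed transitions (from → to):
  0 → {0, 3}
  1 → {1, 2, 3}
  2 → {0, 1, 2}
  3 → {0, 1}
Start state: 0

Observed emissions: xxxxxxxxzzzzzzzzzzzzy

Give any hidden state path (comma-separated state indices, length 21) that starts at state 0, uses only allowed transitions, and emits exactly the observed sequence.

  [0] x  {0}  => 0  start
  [1] x  {0}  => 0  0->0 ok
  [2] x  {0}  => 0  0->0 ok
  [3] x  {0}  => 0  0->0 ok
  [4] x  {0}  => 0  0->0 ok
  [5] x  {0}  => 0  0->0 ok
  [6] x  {0}  => 0  0->0 ok
  [7] x  {0}  => 0  0->0 ok
  [8] z  {1,3}  => 3  0->3 ok
  [9] z  {1,3}  => 1  3->1 ok
  [10] z  {1,3}  => 3  1->3 ok
  [11] z  {1,3}  => 1  3->1 ok
  [12] z  {1,3}  => 1  1->1 ok
  [13] z  {1,3}  => 3  1->3 ok
  [14] z  {1,3}  => 1  3->1 ok
  [15] z  {1,3}  => 3  1->3 ok
  [16] z  {1,3}  => 1  3->1 ok
  [17] z  {1,3}  => 1  1->1 ok
  [18] z  {1,3}  => 1  1->1 ok
  [19] z  {1,3}  => 1  1->1 ok
  [20] y  {2}  => 2  1->2 ok

0,0,0,0,0,0,0,0,3,1,3,1,1,3,1,3,1,1,1,1,2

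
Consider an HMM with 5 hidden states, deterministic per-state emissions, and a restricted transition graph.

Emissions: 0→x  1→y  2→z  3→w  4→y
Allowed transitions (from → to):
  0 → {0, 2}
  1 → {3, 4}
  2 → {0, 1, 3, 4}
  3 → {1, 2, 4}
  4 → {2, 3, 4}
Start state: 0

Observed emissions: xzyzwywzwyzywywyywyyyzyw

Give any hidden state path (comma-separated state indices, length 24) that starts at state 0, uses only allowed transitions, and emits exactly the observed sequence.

  [0] x  {0}  => 0  start
  [1] z  {2}  => 2  0->2 ok
  [2] y  {1,4}  => 4  2->4 ok
  [3] z  {2}  => 2  4->2 ok
  [4] w  {3}  => 3  2->3 ok
  [5] y  {1,4}  => 4  3->4 ok
  [6] w  {3}  => 3  4->3 ok
  [7] z  {2}  => 2  3->2 ok
  [8] w  {3}  => 3  2->3 ok
  [9] y  {1,4}  => 4  3->4 ok
  [10] z  {2}  => 2  4->2 ok
  [11] y  {1,4}  => 1  2->1 ok
  [12] w  {3}  => 3  1->3 ok
  [13] y  {1,4}  => 1  3->1 ok
  [14] w  {3}  => 3  1->3 ok
  [15] y  {1,4}  => 1  3->1 ok
  [16] y  {1,4}  => 4  1->4 ok
  [17] w  {3}  => 3  4->3 ok
  [18] y  {1,4}  => 4  3->4 ok
  [19] y  {1,4}  => 4  4->4 ok
  [20] y  {1,4}  => 4  4->4 ok
  [21] z  {2}  => 2  4->2 ok
  [22] y  {1,4}  => 4  2->4 ok
  [23] w  {3}  => 3  4->3 ok

0,2,4,2,3,4,3,2,3,4,2,1,3,1,3,1,4,3,4,4,4,2,4,3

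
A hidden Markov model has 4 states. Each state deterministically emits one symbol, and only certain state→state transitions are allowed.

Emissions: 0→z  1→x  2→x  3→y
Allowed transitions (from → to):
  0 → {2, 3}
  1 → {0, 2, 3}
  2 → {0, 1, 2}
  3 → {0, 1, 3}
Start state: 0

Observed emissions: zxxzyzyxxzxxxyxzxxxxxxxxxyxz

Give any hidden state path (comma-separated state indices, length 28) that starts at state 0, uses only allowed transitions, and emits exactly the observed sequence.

  t0 'z' -> {0}, take 0 (start)
  t1 'x' -> {1,2}, take 2 (0->2 ok)
  t2 'x' -> {1,2}, take 1 (2->1 ok)
  t3 'z' -> {0}, take 0 (1->0 ok)
  t4 'y' -> {3}, take 3 (0->3 ok)
  t5 'z' -> {0}, take 0 (3->0 ok)
  t6 'y' -> {3}, take 3 (0->3 ok)
  t7 'x' -> {1,2}, take 1 (3->1 ok)
  t8 'x' -> {1,2}, take 2 (1->2 ok)
  t9 'z' -> {0}, take 0 (2->0 ok)
  t10 'x' -> {1,2}, take 2 (0->2 ok)
  t11 'x' -> {1,2}, take 2 (2->2 ok)
  t12 'x' -> {1,2}, take 1 (2->1 ok)
  t13 'y' -> {3}, take 3 (1->3 ok)
  t14 'x' -> {1,2}, take 1 (3->1 ok)
  t15 'z' -> {0}, take 0 (1->0 ok)
  t16 'x' -> {1,2}, take 2 (0->2 ok)
  t17 'x' -> {1,2}, take 2 (2->2 ok)
  t18 'x' -> {1,2}, take 1 (2->1 ok)
  t19 'x' -> {1,2}, take 2 (1->2 ok)
  t20 'x' -> {1,2}, take 1 (2->1 ok)
  t21 'x' -> {1,2}, take 2 (1->2 ok)
  t22 'x' -> {1,2}, take 2 (2->2 ok)
  t23 'x' -> {1,2}, take 2 (2->2 ok)
  t24 'x' -> {1,2}, take 1 (2->1 ok)
  t25 'y' -> {3}, take 3 (1->3 ok)
  t26 'x' -> {1,2}, take 1 (3->1 ok)
  t27 'z' -> {0}, take 0 (1->0 ok)

0,2,1,0,3,0,3,1,2,0,2,2,1,3,1,0,2,2,1,2,1,2,2,2,1,3,1,0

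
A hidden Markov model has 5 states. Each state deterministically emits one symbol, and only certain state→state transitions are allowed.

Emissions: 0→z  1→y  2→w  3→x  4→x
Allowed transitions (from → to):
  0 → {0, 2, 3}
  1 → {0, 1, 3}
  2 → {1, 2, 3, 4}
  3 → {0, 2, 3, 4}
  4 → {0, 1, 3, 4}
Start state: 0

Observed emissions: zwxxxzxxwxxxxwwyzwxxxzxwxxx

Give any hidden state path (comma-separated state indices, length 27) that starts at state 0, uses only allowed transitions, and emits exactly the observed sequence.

0,2,3,3,4,0,3,3,2,3,4,4,3,2,2,1,0,2,4,3,3,0,3,2,4,4,4

  t0 'z' -> {0}, take 0 (start)
  t1 'w' -> {2}, take 2 (0->2 ok)
  t2 'x' -> {3,4}, take 3 (2->3 ok)
  t3 'x' -> {3,4}, take 3 (3->3 ok)
  t4 'x' -> {3,4}, take 4 (3->4 ok)
  t5 'z' -> {0}, take 0 (4->0 ok)
  t6 'x' -> {3,4}, take 3 (0->3 ok)
  t7 'x' -> {3,4}, take 3 (3->3 ok)
  t8 'w' -> {2}, take 2 (3->2 ok)
  t9 'x' -> {3,4}, take 3 (2->3 ok)
  t10 'x' -> {3,4}, take 4 (3->4 ok)
  t11 'x' -> {3,4}, take 4 (4->4 ok)
  t12 'x' -> {3,4}, take 3 (4->3 ok)
  t13 'w' -> {2}, take 2 (3->2 ok)
  t14 'w' -> {2}, take 2 (2->2 ok)
  t15 'y' -> {1}, take 1 (2->1 ok)
  t16 'z' -> {0}, take 0 (1->0 ok)
  t17 'w' -> {2}, take 2 (0->2 ok)
  t18 'x' -> {3,4}, take 4 (2->4 ok)
  t19 'x' -> {3,4}, take 3 (4->3 ok)
  t20 'x' -> {3,4}, take 3 (3->3 ok)
  t21 'z' -> {0}, take 0 (3->0 ok)
  t22 'x' -> {3,4}, take 3 (0->3 ok)
  t23 'w' -> {2}, take 2 (3->2 ok)
  t24 'x' -> {3,4}, take 4 (2->4 ok)
  t25 'x' -> {3,4}, take 4 (4->4 ok)
  t26 'x' -> {3,4}, take 4 (4->4 ok)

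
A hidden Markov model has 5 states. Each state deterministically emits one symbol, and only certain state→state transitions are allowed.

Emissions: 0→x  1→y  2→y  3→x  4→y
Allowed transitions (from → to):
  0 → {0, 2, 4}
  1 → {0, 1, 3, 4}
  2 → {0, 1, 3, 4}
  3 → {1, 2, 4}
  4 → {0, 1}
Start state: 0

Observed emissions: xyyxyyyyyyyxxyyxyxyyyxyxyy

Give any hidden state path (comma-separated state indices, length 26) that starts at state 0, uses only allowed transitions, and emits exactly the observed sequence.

0,2,4,0,4,1,4,1,1,4,1,0,0,4,1,3,4,0,4,1,4,0,2,3,2,1

  t0 'x' -> {0,3}, take 0 (start)
  t1 'y' -> {1,2,4}, take 2 (0->2 ok)
  t2 'y' -> {1,2,4}, take 4 (2->4 ok)
  t3 'x' -> {0,3}, take 0 (4->0 ok)
  t4 'y' -> {1,2,4}, take 4 (0->4 ok)
  t5 'y' -> {1,2,4}, take 1 (4->1 ok)
  t6 'y' -> {1,2,4}, take 4 (1->4 ok)
  t7 'y' -> {1,2,4}, take 1 (4->1 ok)
  t8 'y' -> {1,2,4}, take 1 (1->1 ok)
  t9 'y' -> {1,2,4}, take 4 (1->4 ok)
  t10 'y' -> {1,2,4}, take 1 (4->1 ok)
  t11 'x' -> {0,3}, take 0 (1->0 ok)
  t12 'x' -> {0,3}, take 0 (0->0 ok)
  t13 'y' -> {1,2,4}, take 4 (0->4 ok)
  t14 'y' -> {1,2,4}, take 1 (4->1 ok)
  t15 'x' -> {0,3}, take 3 (1->3 ok)
  t16 'y' -> {1,2,4}, take 4 (3->4 ok)
  t17 'x' -> {0,3}, take 0 (4->0 ok)
  t18 'y' -> {1,2,4}, take 4 (0->4 ok)
  t19 'y' -> {1,2,4}, take 1 (4->1 ok)
  t20 'y' -> {1,2,4}, take 4 (1->4 ok)
  t21 'x' -> {0,3}, take 0 (4->0 ok)
  t22 'y' -> {1,2,4}, take 2 (0->2 ok)
  t23 'x' -> {0,3}, take 3 (2->3 ok)
  t24 'y' -> {1,2,4}, take 2 (3->2 ok)
  t25 'y' -> {1,2,4}, take 1 (2->1 ok)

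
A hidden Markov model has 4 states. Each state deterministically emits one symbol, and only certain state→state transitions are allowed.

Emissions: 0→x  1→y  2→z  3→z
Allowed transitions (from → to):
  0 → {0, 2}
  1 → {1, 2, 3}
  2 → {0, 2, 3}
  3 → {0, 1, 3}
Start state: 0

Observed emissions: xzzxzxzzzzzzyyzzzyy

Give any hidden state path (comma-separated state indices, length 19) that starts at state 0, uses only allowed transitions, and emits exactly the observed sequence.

0,2,3,0,2,0,2,2,2,2,2,3,1,1,3,3,3,1,1

  [0] x  {0}  => 0  start
  [1] z  {2,3}  => 2  0->2 ok
  [2] z  {2,3}  => 3  2->3 ok
  [3] x  {0}  => 0  3->0 ok
  [4] z  {2,3}  => 2  0->2 ok
  [5] x  {0}  => 0  2->0 ok
  [6] z  {2,3}  => 2  0->2 ok
  [7] z  {2,3}  => 2  2->2 ok
  [8] z  {2,3}  => 2  2->2 ok
  [9] z  {2,3}  => 2  2->2 ok
  [10] z  {2,3}  => 2  2->2 ok
  [11] z  {2,3}  => 3  2->3 ok
  [12] y  {1}  => 1  3->1 ok
  [13] y  {1}  => 1  1->1 ok
  [14] z  {2,3}  => 3  1->3 ok
  [15] z  {2,3}  => 3  3->3 ok
  [16] z  {2,3}  => 3  3->3 ok
  [17] y  {1}  => 1  3->1 ok
  [18] y  {1}  => 1  1->1 ok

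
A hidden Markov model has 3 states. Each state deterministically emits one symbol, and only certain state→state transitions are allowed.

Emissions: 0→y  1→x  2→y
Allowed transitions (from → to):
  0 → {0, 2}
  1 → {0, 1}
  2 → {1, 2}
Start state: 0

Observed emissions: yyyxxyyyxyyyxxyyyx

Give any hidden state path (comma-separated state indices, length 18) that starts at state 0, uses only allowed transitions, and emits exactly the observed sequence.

0,2,2,1,1,0,0,2,1,0,0,2,1,1,0,0,2,1

  0: obs=y cand={0,2} pick 0 [start]
  1: obs=y cand={0,2} pick 2 [0->2 ok]
  2: obs=y cand={0,2} pick 2 [2->2 ok]
  3: obs=x cand={1} pick 1 [2->1 ok]
  4: obs=x cand={1} pick 1 [1->1 ok]
  5: obs=y cand={0,2} pick 0 [1->0 ok]
  6: obs=y cand={0,2} pick 0 [0->0 ok]
  7: obs=y cand={0,2} pick 2 [0->2 ok]
  8: obs=x cand={1} pick 1 [2->1 ok]
  9: obs=y cand={0,2} pick 0 [1->0 ok]
  10: obs=y cand={0,2} pick 0 [0->0 ok]
  11: obs=y cand={0,2} pick 2 [0->2 ok]
  12: obs=x cand={1} pick 1 [2->1 ok]
  13: obs=x cand={1} pick 1 [1->1 ok]
  14: obs=y cand={0,2} pick 0 [1->0 ok]
  15: obs=y cand={0,2} pick 0 [0->0 ok]
  16: obs=y cand={0,2} pick 2 [0->2 ok]
  17: obs=x cand={1} pick 1 [2->1 ok]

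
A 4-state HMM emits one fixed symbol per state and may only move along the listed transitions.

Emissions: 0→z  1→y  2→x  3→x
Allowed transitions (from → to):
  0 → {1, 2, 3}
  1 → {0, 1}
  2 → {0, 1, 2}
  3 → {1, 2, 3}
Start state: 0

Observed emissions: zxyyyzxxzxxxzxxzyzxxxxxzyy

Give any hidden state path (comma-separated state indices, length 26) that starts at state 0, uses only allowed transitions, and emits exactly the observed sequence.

0,3,1,1,1,0,3,2,0,2,2,2,0,3,2,0,1,0,3,2,2,2,2,0,1,1

  t0 'z' -> {0}, take 0 (start)
  t1 'x' -> {2,3}, take 3 (0->3 ok)
  t2 'y' -> {1}, take 1 (3->1 ok)
  t3 'y' -> {1}, take 1 (1->1 ok)
  t4 'y' -> {1}, take 1 (1->1 ok)
  t5 'z' -> {0}, take 0 (1->0 ok)
  t6 'x' -> {2,3}, take 3 (0->3 ok)
  t7 'x' -> {2,3}, take 2 (3->2 ok)
  t8 'z' -> {0}, take 0 (2->0 ok)
  t9 'x' -> {2,3}, take 2 (0->2 ok)
  t10 'x' -> {2,3}, take 2 (2->2 ok)
  t11 'x' -> {2,3}, take 2 (2->2 ok)
  t12 'z' -> {0}, take 0 (2->0 ok)
  t13 'x' -> {2,3}, take 3 (0->3 ok)
  t14 'x' -> {2,3}, take 2 (3->2 ok)
  t15 'z' -> {0}, take 0 (2->0 ok)
  t16 'y' -> {1}, take 1 (0->1 ok)
  t17 'z' -> {0}, take 0 (1->0 ok)
  t18 'x' -> {2,3}, take 3 (0->3 ok)
  t19 'x' -> {2,3}, take 2 (3->2 ok)
  t20 'x' -> {2,3}, take 2 (2->2 ok)
  t21 'x' -> {2,3}, take 2 (2->2 ok)
  t22 'x' -> {2,3}, take 2 (2->2 ok)
  t23 'z' -> {0}, take 0 (2->0 ok)
  t24 'y' -> {1}, take 1 (0->1 ok)
  t25 'y' -> {1}, take 1 (1->1 ok)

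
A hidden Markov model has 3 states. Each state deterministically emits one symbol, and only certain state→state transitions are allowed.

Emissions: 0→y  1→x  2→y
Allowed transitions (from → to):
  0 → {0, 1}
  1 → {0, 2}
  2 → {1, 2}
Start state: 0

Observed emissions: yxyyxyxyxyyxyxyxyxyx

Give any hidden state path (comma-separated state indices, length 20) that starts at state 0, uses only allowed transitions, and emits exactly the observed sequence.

  t0 'y' -> {0,2}, take 0 (start)
  t1 'x' -> {1}, take 1 (0->1 ok)
  t2 'y' -> {0,2}, take 0 (1->0 ok)
  t3 'y' -> {0,2}, take 0 (0->0 ok)
  t4 'x' -> {1}, take 1 (0->1 ok)
  t5 'y' -> {0,2}, take 0 (1->0 ok)
  t6 'x' -> {1}, take 1 (0->1 ok)
  t7 'y' -> {0,2}, take 0 (1->0 ok)
  t8 'x' -> {1}, take 1 (0->1 ok)
  t9 'y' -> {0,2}, take 0 (1->0 ok)
  t10 'y' -> {0,2}, take 0 (0->0 ok)
  t11 'x' -> {1}, take 1 (0->1 ok)
  t12 'y' -> {0,2}, take 2 (1->2 ok)
  t13 'x' -> {1}, take 1 (2->1 ok)
  t14 'y' -> {0,2}, take 2 (1->2 ok)
  t15 'x' -> {1}, take 1 (2->1 ok)
  t16 'y' -> {0,2}, take 2 (1->2 ok)
  t17 'x' -> {1}, take 1 (2->1 ok)
  t18 'y' -> {0,2}, take 2 (1->2 ok)
  t19 'x' -> {1}, take 1 (2->1 ok)

0,1,0,0,1,0,1,0,1,0,0,1,2,1,2,1,2,1,2,1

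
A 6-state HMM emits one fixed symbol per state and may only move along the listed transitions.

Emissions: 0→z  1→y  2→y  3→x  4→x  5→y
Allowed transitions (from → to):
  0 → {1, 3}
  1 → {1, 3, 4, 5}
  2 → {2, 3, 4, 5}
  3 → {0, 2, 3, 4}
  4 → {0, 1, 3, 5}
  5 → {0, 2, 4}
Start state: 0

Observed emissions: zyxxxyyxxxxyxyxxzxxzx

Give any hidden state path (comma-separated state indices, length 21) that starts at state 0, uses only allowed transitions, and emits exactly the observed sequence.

  t0 'z' -> {0}, take 0 (start)
  t1 'y' -> {1,2,5}, take 1 (0->1 ok)
  t2 'x' -> {3,4}, take 4 (1->4 ok)
  t3 'x' -> {3,4}, take 3 (4->3 ok)
  t4 'x' -> {3,4}, take 3 (3->3 ok)
  t5 'y' -> {1,2,5}, take 2 (3->2 ok)
  t6 'y' -> {1,2,5}, take 2 (2->2 ok)
  t7 'x' -> {3,4}, take 3 (2->3 ok)
  t8 'x' -> {3,4}, take 3 (3->3 ok)
  t9 'x' -> {3,4}, take 3 (3->3 ok)
  t10 'x' -> {3,4}, take 4 (3->4 ok)
  t11 'y' -> {1,2,5}, take 1 (4->1 ok)
  t12 'x' -> {3,4}, take 4 (1->4 ok)
  t13 'y' -> {1,2,5}, take 5 (4->5 ok)
  t14 'x' -> {3,4}, take 4 (5->4 ok)
  t15 'x' -> {3,4}, take 3 (4->3 ok)
  t16 'z' -> {0}, take 0 (3->0 ok)
  t17 'x' -> {3,4}, take 3 (0->3 ok)
  t18 'x' -> {3,4}, take 4 (3->4 ok)
  t19 'z' -> {0}, take 0 (4->0 ok)
  t20 'x' -> {3,4}, take 3 (0->3 ok)

0,1,4,3,3,2,2,3,3,3,4,1,4,5,4,3,0,3,4,0,3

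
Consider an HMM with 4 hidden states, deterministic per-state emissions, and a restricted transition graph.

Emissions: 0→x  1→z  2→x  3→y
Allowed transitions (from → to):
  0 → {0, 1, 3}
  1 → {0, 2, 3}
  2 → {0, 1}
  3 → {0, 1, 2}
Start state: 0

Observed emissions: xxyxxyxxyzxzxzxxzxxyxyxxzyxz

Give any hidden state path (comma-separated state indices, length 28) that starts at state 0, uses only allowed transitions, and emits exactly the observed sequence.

  t0 'x' -> {0,2}, take 0 (start)
  t1 'x' -> {0,2}, take 0 (0->0 ok)
  t2 'y' -> {3}, take 3 (0->3 ok)
  t3 'x' -> {0,2}, take 2 (3->2 ok)
  t4 'x' -> {0,2}, take 0 (2->0 ok)
  t5 'y' -> {3}, take 3 (0->3 ok)
  t6 'x' -> {0,2}, take 2 (3->2 ok)
  t7 'x' -> {0,2}, take 0 (2->0 ok)
  t8 'y' -> {3}, take 3 (0->3 ok)
  t9 'z' -> {1}, take 1 (3->1 ok)
  t10 'x' -> {0,2}, take 2 (1->2 ok)
  t11 'z' -> {1}, take 1 (2->1 ok)
  t12 'x' -> {0,2}, take 0 (1->0 ok)
  t13 'z' -> {1}, take 1 (0->1 ok)
  t14 'x' -> {0,2}, take 0 (1->0 ok)
  t15 'x' -> {0,2}, take 0 (0->0 ok)
  t16 'z' -> {1}, take 1 (0->1 ok)
  t17 'x' -> {0,2}, take 2 (1->2 ok)
  t18 'x' -> {0,2}, take 0 (2->0 ok)
  t19 'y' -> {3}, take 3 (0->3 ok)
  t20 'x' -> {0,2}, take 0 (3->0 ok)
  t21 'y' -> {3}, take 3 (0->3 ok)
  t22 'x' -> {0,2}, take 2 (3->2 ok)
  t23 'x' -> {0,2}, take 0 (2->0 ok)
  t24 'z' -> {1}, take 1 (0->1 ok)
  t25 'y' -> {3}, take 3 (1->3 ok)
  t26 'x' -> {0,2}, take 2 (3->2 ok)
  t27 'z' -> {1}, take 1 (2->1 ok)

0,0,3,2,0,3,2,0,3,1,2,1,0,1,0,0,1,2,0,3,0,3,2,0,1,3,2,1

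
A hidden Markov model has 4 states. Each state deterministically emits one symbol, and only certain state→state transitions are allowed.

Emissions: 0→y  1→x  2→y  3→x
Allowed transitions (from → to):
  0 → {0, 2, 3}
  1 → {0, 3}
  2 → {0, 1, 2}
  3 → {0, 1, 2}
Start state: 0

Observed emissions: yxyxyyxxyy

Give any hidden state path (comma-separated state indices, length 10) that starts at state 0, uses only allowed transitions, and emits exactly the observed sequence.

  t0 'y' -> {0,2}, take 0 (start)
  t1 'x' -> {1,3}, take 3 (0->3 ok)
  t2 'y' -> {0,2}, take 0 (3->0 ok)
  t3 'x' -> {1,3}, take 3 (0->3 ok)
  t4 'y' -> {0,2}, take 2 (3->2 ok)
  t5 'y' -> {0,2}, take 2 (2->2 ok)
  t6 'x' -> {1,3}, take 1 (2->1 ok)
  t7 'x' -> {1,3}, take 3 (1->3 ok)
  t8 'y' -> {0,2}, take 2 (3->2 ok)
  t9 'y' -> {0,2}, take 2 (2->2 ok)

0,3,0,3,2,2,1,3,2,2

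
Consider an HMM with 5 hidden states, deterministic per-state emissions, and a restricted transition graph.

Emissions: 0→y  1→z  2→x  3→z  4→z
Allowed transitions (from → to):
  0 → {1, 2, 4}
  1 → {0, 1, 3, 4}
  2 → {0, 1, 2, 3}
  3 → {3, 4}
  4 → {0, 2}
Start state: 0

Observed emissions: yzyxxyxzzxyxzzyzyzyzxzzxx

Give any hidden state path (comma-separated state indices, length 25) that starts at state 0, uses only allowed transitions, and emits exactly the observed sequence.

0,1,0,2,2,0,2,3,4,2,0,2,3,4,0,4,0,4,0,4,2,1,4,2,2

  t0 'y' -> {0}, take 0 (start)
  t1 'z' -> {1,3,4}, take 1 (0->1 ok)
  t2 'y' -> {0}, take 0 (1->0 ok)
  t3 'x' -> {2}, take 2 (0->2 ok)
  t4 'x' -> {2}, take 2 (2->2 ok)
  t5 'y' -> {0}, take 0 (2->0 ok)
  t6 'x' -> {2}, take 2 (0->2 ok)
  t7 'z' -> {1,3,4}, take 3 (2->3 ok)
  t8 'z' -> {1,3,4}, take 4 (3->4 ok)
  t9 'x' -> {2}, take 2 (4->2 ok)
  t10 'y' -> {0}, take 0 (2->0 ok)
  t11 'x' -> {2}, take 2 (0->2 ok)
  t12 'z' -> {1,3,4}, take 3 (2->3 ok)
  t13 'z' -> {1,3,4}, take 4 (3->4 ok)
  t14 'y' -> {0}, take 0 (4->0 ok)
  t15 'z' -> {1,3,4}, take 4 (0->4 ok)
  t16 'y' -> {0}, take 0 (4->0 ok)
  t17 'z' -> {1,3,4}, take 4 (0->4 ok)
  t18 'y' -> {0}, take 0 (4->0 ok)
  t19 'z' -> {1,3,4}, take 4 (0->4 ok)
  t20 'x' -> {2}, take 2 (4->2 ok)
  t21 'z' -> {1,3,4}, take 1 (2->1 ok)
  t22 'z' -> {1,3,4}, take 4 (1->4 ok)
  t23 'x' -> {2}, take 2 (4->2 ok)
  t24 'x' -> {2}, take 2 (2->2 ok)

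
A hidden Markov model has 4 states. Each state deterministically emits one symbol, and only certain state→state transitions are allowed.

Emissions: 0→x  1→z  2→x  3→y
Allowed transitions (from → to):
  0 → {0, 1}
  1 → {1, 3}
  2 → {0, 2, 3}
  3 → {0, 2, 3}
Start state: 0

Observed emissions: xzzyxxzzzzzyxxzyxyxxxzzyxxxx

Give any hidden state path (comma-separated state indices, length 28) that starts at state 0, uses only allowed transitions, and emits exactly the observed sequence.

  0: obs=x cand={0,2} pick 0 [start]
  1: obs=z cand={1} pick 1 [0->1 ok]
  2: obs=z cand={1} pick 1 [1->1 ok]
  3: obs=y cand={3} pick 3 [1->3 ok]
  4: obs=x cand={0,2} pick 2 [3->2 ok]
  5: obs=x cand={0,2} pick 0 [2->0 ok]
  6: obs=z cand={1} pick 1 [0->1 ok]
  7: obs=z cand={1} pick 1 [1->1 ok]
  8: obs=z cand={1} pick 1 [1->1 ok]
  9: obs=z cand={1} pick 1 [1->1 ok]
  10: obs=z cand={1} pick 1 [1->1 ok]
  11: obs=y cand={3} pick 3 [1->3 ok]
  12: obs=x cand={0,2} pick 2 [3->2 ok]
  13: obs=x cand={0,2} pick 0 [2->0 ok]
  14: obs=z cand={1} pick 1 [0->1 ok]
  15: obs=y cand={3} pick 3 [1->3 ok]
  16: obs=x cand={0,2} pick 2 [3->2 ok]
  17: obs=y cand={3} pick 3 [2->3 ok]
  18: obs=x cand={0,2} pick 2 [3->2 ok]
  19: obs=x cand={0,2} pick 0 [2->0 ok]
  20: obs=x cand={0,2} pick 0 [0->0 ok]
  21: obs=z cand={1} pick 1 [0->1 ok]
  22: obs=z cand={1} pick 1 [1->1 ok]
  23: obs=y cand={3} pick 3 [1->3 ok]
  24: obs=x cand={0,2} pick 2 [3->2 ok]
  25: obs=x cand={0,2} pick 0 [2->0 ok]
  26: obs=x cand={0,2} pick 0 [0->0 ok]
  27: obs=x cand={0,2} pick 0 [0->0 ok]

0,1,1,3,2,0,1,1,1,1,1,3,2,0,1,3,2,3,2,0,0,1,1,3,2,0,0,0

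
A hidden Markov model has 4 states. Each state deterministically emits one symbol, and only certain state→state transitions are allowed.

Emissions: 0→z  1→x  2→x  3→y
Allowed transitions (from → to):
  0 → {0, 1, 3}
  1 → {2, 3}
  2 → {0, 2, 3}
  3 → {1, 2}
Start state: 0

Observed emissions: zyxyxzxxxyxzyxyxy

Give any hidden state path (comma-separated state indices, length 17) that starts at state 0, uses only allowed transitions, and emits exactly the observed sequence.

0,3,1,3,2,0,1,2,2,3,2,0,3,1,3,2,3

  t0 'z' -> {0}, take 0 (start)
  t1 'y' -> {3}, take 3 (0->3 ok)
  t2 'x' -> {1,2}, take 1 (3->1 ok)
  t3 'y' -> {3}, take 3 (1->3 ok)
  t4 'x' -> {1,2}, take 2 (3->2 ok)
  t5 'z' -> {0}, take 0 (2->0 ok)
  t6 'x' -> {1,2}, take 1 (0->1 ok)
  t7 'x' -> {1,2}, take 2 (1->2 ok)
  t8 'x' -> {1,2}, take 2 (2->2 ok)
  t9 'y' -> {3}, take 3 (2->3 ok)
  t10 'x' -> {1,2}, take 2 (3->2 ok)
  t11 'z' -> {0}, take 0 (2->0 ok)
  t12 'y' -> {3}, take 3 (0->3 ok)
  t13 'x' -> {1,2}, take 1 (3->1 ok)
  t14 'y' -> {3}, take 3 (1->3 ok)
  t15 'x' -> {1,2}, take 2 (3->2 ok)
  t16 'y' -> {3}, take 3 (2->3 ok)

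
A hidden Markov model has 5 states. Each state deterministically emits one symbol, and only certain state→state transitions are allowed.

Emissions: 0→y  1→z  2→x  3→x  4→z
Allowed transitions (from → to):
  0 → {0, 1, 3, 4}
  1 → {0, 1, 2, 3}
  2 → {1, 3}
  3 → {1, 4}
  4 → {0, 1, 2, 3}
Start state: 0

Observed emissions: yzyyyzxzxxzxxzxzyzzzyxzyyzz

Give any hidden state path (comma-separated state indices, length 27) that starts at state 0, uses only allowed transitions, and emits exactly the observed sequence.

0,1,0,0,0,1,2,1,2,3,1,2,3,4,2,1,0,4,1,1,0,3,4,0,0,4,1

  [0] y  {0}  => 0  start
  [1] z  {1,4}  => 1  0->1 ok
  [2] y  {0}  => 0  1->0 ok
  [3] y  {0}  => 0  0->0 ok
  [4] y  {0}  => 0  0->0 ok
  [5] z  {1,4}  => 1  0->1 ok
  [6] x  {2,3}  => 2  1->2 ok
  [7] z  {1,4}  => 1  2->1 ok
  [8] x  {2,3}  => 2  1->2 ok
  [9] x  {2,3}  => 3  2->3 ok
  [10] z  {1,4}  => 1  3->1 ok
  [11] x  {2,3}  => 2  1->2 ok
  [12] x  {2,3}  => 3  2->3 ok
  [13] z  {1,4}  => 4  3->4 ok
  [14] x  {2,3}  => 2  4->2 ok
  [15] z  {1,4}  => 1  2->1 ok
  [16] y  {0}  => 0  1->0 ok
  [17] z  {1,4}  => 4  0->4 ok
  [18] z  {1,4}  => 1  4->1 ok
  [19] z  {1,4}  => 1  1->1 ok
  [20] y  {0}  => 0  1->0 ok
  [21] x  {2,3}  => 3  0->3 ok
  [22] z  {1,4}  => 4  3->4 ok
  [23] y  {0}  => 0  4->0 ok
  [24] y  {0}  => 0  0->0 ok
  [25] z  {1,4}  => 4  0->4 ok
  [26] z  {1,4}  => 1  4->1 ok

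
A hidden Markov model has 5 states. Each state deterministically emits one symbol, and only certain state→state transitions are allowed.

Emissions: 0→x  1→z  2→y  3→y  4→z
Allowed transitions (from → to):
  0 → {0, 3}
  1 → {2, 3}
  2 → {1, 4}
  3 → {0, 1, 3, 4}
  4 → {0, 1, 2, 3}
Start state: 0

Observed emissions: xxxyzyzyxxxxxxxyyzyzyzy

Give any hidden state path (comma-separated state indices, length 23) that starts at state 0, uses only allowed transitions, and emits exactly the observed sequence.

0,0,0,3,1,2,1,3,0,0,0,0,0,0,0,3,3,1,2,1,3,1,2

  [0] x  {0}  => 0  start
  [1] x  {0}  => 0  0->0 ok
  [2] x  {0}  => 0  0->0 ok
  [3] y  {2,3}  => 3  0->3 ok
  [4] z  {1,4}  => 1  3->1 ok
  [5] y  {2,3}  => 2  1->2 ok
  [6] z  {1,4}  => 1  2->1 ok
  [7] y  {2,3}  => 3  1->3 ok
  [8] x  {0}  => 0  3->0 ok
  [9] x  {0}  => 0  0->0 ok
  [10] x  {0}  => 0  0->0 ok
  [11] x  {0}  => 0  0->0 ok
  [12] x  {0}  => 0  0->0 ok
  [13] x  {0}  => 0  0->0 ok
  [14] x  {0}  => 0  0->0 ok
  [15] y  {2,3}  => 3  0->3 ok
  [16] y  {2,3}  => 3  3->3 ok
  [17] z  {1,4}  => 1  3->1 ok
  [18] y  {2,3}  => 2  1->2 ok
  [19] z  {1,4}  => 1  2->1 ok
  [20] y  {2,3}  => 3  1->3 ok
  [21] z  {1,4}  => 1  3->1 ok
  [22] y  {2,3}  => 2  1->2 ok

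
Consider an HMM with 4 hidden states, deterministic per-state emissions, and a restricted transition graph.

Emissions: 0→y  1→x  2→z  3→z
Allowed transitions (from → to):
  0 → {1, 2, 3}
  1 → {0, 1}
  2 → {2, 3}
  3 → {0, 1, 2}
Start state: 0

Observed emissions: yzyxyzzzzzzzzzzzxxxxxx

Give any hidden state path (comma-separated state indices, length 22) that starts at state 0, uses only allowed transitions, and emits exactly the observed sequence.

0,3,0,1,0,3,2,2,2,2,3,2,2,2,2,3,1,1,1,1,1,1

  t0 'y' -> {0}, take 0 (start)
  t1 'z' -> {2,3}, take 3 (0->3 ok)
  t2 'y' -> {0}, take 0 (3->0 ok)
  t3 'x' -> {1}, take 1 (0->1 ok)
  t4 'y' -> {0}, take 0 (1->0 ok)
  t5 'z' -> {2,3}, take 3 (0->3 ok)
  t6 'z' -> {2,3}, take 2 (3->2 ok)
  t7 'z' -> {2,3}, take 2 (2->2 ok)
  t8 'z' -> {2,3}, take 2 (2->2 ok)
  t9 'z' -> {2,3}, take 2 (2->2 ok)
  t10 'z' -> {2,3}, take 3 (2->3 ok)
  t11 'z' -> {2,3}, take 2 (3->2 ok)
  t12 'z' -> {2,3}, take 2 (2->2 ok)
  t13 'z' -> {2,3}, take 2 (2->2 ok)
  t14 'z' -> {2,3}, take 2 (2->2 ok)
  t15 'z' -> {2,3}, take 3 (2->3 ok)
  t16 'x' -> {1}, take 1 (3->1 ok)
  t17 'x' -> {1}, take 1 (1->1 ok)
  t18 'x' -> {1}, take 1 (1->1 ok)
  t19 'x' -> {1}, take 1 (1->1 ok)
  t20 'x' -> {1}, take 1 (1->1 ok)
  t21 'x' -> {1}, take 1 (1->1 ok)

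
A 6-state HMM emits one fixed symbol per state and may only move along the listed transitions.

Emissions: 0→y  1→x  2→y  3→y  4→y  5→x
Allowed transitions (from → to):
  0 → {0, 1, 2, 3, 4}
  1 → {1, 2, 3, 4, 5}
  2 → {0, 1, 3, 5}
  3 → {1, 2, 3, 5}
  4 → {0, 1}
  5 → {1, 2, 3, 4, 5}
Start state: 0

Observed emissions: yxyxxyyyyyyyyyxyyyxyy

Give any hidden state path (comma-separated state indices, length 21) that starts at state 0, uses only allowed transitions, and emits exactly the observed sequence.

  0: obs=y cand={0,2,3,4} pick 0 [start]
  1: obs=x cand={1,5} pick 1 [0->1 ok]
  2: obs=y cand={0,2,3,4} pick 2 [1->2 ok]
  3: obs=x cand={1,5} pick 5 [2->5 ok]
  4: obs=x cand={1,5} pick 1 [5->1 ok]
  5: obs=y cand={0,2,3,4} pick 4 [1->4 ok]
  6: obs=y cand={0,2,3,4} pick 0 [4->0 ok]
  7: obs=y cand={0,2,3,4} pick 4 [0->4 ok]
  8: obs=y cand={0,2,3,4} pick 0 [4->0 ok]
  9: obs=y cand={0,2,3,4} pick 0 [0->0 ok]
  10: obs=y cand={0,2,3,4} pick 2 [0->2 ok]
  11: obs=y cand={0,2,3,4} pick 3 [2->3 ok]
  12: obs=y cand={0,2,3,4} pick 2 [3->2 ok]
  13: obs=y cand={0,2,3,4} pick 3 [2->3 ok]
  14: obs=x cand={1,5} pick 1 [3->1 ok]
  15: obs=y cand={0,2,3,4} pick 2 [1->2 ok]
  16: obs=y cand={0,2,3,4} pick 0 [2->0 ok]
  17: obs=y cand={0,2,3,4} pick 2 [0->2 ok]
  18: obs=x cand={1,5} pick 1 [2->1 ok]
  19: obs=y cand={0,2,3,4} pick 4 [1->4 ok]
  20: obs=y cand={0,2,3,4} pick 0 [4->0 ok]

0,1,2,5,1,4,0,4,0,0,2,3,2,3,1,2,0,2,1,4,0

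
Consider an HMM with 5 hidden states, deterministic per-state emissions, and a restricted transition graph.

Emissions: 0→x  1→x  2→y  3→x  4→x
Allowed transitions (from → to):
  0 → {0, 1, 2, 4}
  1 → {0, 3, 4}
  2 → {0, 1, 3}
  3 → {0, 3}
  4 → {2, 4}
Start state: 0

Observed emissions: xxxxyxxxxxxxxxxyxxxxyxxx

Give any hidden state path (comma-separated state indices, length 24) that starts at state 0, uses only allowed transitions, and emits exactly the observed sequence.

  pos 0: x in {0,1,3,4}, choose 0; start
  pos 1: x in {0,1,3,4}, choose 4; 0->4 ok
  pos 2: x in {0,1,3,4}, choose 4; 4->4 ok
  pos 3: x in {0,1,3,4}, choose 4; 4->4 ok
  pos 4: y in {2}, choose 2; 4->2 ok
  pos 5: x in {0,1,3,4}, choose 1; 2->1 ok
  pos 6: x in {0,1,3,4}, choose 0; 1->0 ok
  pos 7: x in {0,1,3,4}, choose 1; 0->1 ok
  pos 8: x in {0,1,3,4}, choose 3; 1->3 ok
  pos 9: x in {0,1,3,4}, choose 3; 3->3 ok
  pos 10: x in {0,1,3,4}, choose 3; 3->3 ok
  pos 11: x in {0,1,3,4}, choose 3; 3->3 ok
  pos 12: x in {0,1,3,4}, choose 3; 3->3 ok
  pos 13: x in {0,1,3,4}, choose 0; 3->0 ok
  pos 14: x in {0,1,3,4}, choose 4; 0->4 ok
  pos 15: y in {2}, choose 2; 4->2 ok
  pos 16: x in {0,1,3,4}, choose 3; 2->3 ok
  pos 17: x in {0,1,3,4}, choose 0; 3->0 ok
  pos 18: x in {0,1,3,4}, choose 4; 0->4 ok
  pos 19: x in {0,1,3,4}, choose 4; 4->4 ok
  pos 20: y in {2}, choose 2; 4->2 ok
  pos 21: x in {0,1,3,4}, choose 1; 2->1 ok
  pos 22: x in {0,1,3,4}, choose 0; 1->0 ok
  pos 23: x in {0,1,3,4}, choose 0; 0->0 ok

0,4,4,4,2,1,0,1,3,3,3,3,3,0,4,2,3,0,4,4,2,1,0,0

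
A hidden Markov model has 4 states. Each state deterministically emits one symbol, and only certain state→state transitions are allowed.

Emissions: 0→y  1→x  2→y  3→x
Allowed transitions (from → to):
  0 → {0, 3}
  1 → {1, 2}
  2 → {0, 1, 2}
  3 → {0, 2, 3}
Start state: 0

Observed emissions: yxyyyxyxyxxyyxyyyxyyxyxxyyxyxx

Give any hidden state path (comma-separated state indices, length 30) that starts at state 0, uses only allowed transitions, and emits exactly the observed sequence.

0,3,2,0,0,3,0,3,0,3,3,2,2,1,2,0,0,3,0,0,3,0,3,3,0,0,3,0,3,3

  t0 'y' -> {0,2}, take 0 (start)
  t1 'x' -> {1,3}, take 3 (0->3 ok)
  t2 'y' -> {0,2}, take 2 (3->2 ok)
  t3 'y' -> {0,2}, take 0 (2->0 ok)
  t4 'y' -> {0,2}, take 0 (0->0 ok)
  t5 'x' -> {1,3}, take 3 (0->3 ok)
  t6 'y' -> {0,2}, take 0 (3->0 ok)
  t7 'x' -> {1,3}, take 3 (0->3 ok)
  t8 'y' -> {0,2}, take 0 (3->0 ok)
  t9 'x' -> {1,3}, take 3 (0->3 ok)
  t10 'x' -> {1,3}, take 3 (3->3 ok)
  t11 'y' -> {0,2}, take 2 (3->2 ok)
  t12 'y' -> {0,2}, take 2 (2->2 ok)
  t13 'x' -> {1,3}, take 1 (2->1 ok)
  t14 'y' -> {0,2}, take 2 (1->2 ok)
  t15 'y' -> {0,2}, take 0 (2->0 ok)
  t16 'y' -> {0,2}, take 0 (0->0 ok)
  t17 'x' -> {1,3}, take 3 (0->3 ok)
  t18 'y' -> {0,2}, take 0 (3->0 ok)
  t19 'y' -> {0,2}, take 0 (0->0 ok)
  t20 'x' -> {1,3}, take 3 (0->3 ok)
  t21 'y' -> {0,2}, take 0 (3->0 ok)
  t22 'x' -> {1,3}, take 3 (0->3 ok)
  t23 'x' -> {1,3}, take 3 (3->3 ok)
  t24 'y' -> {0,2}, take 0 (3->0 ok)
  t25 'y' -> {0,2}, take 0 (0->0 ok)
  t26 'x' -> {1,3}, take 3 (0->3 ok)
  t27 'y' -> {0,2}, take 0 (3->0 ok)
  t28 'x' -> {1,3}, take 3 (0->3 ok)
  t29 'x' -> {1,3}, take 3 (3->3 ok)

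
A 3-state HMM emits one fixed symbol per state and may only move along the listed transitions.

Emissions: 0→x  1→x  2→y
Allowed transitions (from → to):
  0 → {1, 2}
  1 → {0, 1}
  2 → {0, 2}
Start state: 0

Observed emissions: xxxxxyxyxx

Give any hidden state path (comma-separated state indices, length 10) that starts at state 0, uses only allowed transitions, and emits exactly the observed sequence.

0,1,1,1,0,2,0,2,0,1

  t0 'x' -> {0,1}, take 0 (start)
  t1 'x' -> {0,1}, take 1 (0->1 ok)
  t2 'x' -> {0,1}, take 1 (1->1 ok)
  t3 'x' -> {0,1}, take 1 (1->1 ok)
  t4 'x' -> {0,1}, take 0 (1->0 ok)
  t5 'y' -> {2}, take 2 (0->2 ok)
  t6 'x' -> {0,1}, take 0 (2->0 ok)
  t7 'y' -> {2}, take 2 (0->2 ok)
  t8 'x' -> {0,1}, take 0 (2->0 ok)
  t9 'x' -> {0,1}, take 1 (0->1 ok)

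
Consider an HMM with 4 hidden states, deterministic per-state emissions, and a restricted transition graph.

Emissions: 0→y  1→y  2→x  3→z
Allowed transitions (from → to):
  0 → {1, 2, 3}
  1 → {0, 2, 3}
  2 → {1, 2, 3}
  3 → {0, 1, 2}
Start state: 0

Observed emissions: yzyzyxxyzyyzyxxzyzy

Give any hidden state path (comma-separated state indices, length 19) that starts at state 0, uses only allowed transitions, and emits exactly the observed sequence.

  t0 'y' -> {0,1}, take 0 (start)
  t1 'z' -> {3}, take 3 (0->3 ok)
  t2 'y' -> {0,1}, take 1 (3->1 ok)
  t3 'z' -> {3}, take 3 (1->3 ok)
  t4 'y' -> {0,1}, take 0 (3->0 ok)
  t5 'x' -> {2}, take 2 (0->2 ok)
  t6 'x' -> {2}, take 2 (2->2 ok)
  t7 'y' -> {0,1}, take 1 (2->1 ok)
  t8 'z' -> {3}, take 3 (1->3 ok)
  t9 'y' -> {0,1}, take 0 (3->0 ok)
  t10 'y' -> {0,1}, take 1 (0->1 ok)
  t11 'z' -> {3}, take 3 (1->3 ok)
  t12 'y' -> {0,1}, take 0 (3->0 ok)
  t13 'x' -> {2}, take 2 (0->2 ok)
  t14 'x' -> {2}, take 2 (2->2 ok)
  t15 'z' -> {3}, take 3 (2->3 ok)
  t16 'y' -> {0,1}, take 1 (3->1 ok)
  t17 'z' -> {3}, take 3 (1->3 ok)
  t18 'y' -> {0,1}, take 0 (3->0 ok)

0,3,1,3,0,2,2,1,3,0,1,3,0,2,2,3,1,3,0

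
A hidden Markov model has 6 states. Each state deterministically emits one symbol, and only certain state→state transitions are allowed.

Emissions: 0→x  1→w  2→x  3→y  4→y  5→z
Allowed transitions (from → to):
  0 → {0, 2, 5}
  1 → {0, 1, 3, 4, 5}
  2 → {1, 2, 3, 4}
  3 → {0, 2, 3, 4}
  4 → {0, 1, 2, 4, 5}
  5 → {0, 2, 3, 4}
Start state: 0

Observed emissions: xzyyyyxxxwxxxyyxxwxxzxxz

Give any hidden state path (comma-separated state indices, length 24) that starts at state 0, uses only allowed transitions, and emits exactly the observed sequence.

0,5,3,3,3,4,2,2,2,1,0,2,2,3,3,2,2,1,0,0,5,0,0,5

  [0] x  {0,2}  => 0  start
  [1] z  {5}  => 5  0->5 ok
  [2] y  {3,4}  => 3  5->3 ok
  [3] y  {3,4}  => 3  3->3 ok
  [4] y  {3,4}  => 3  3->3 ok
  [5] y  {3,4}  => 4  3->4 ok
  [6] x  {0,2}  => 2  4->2 ok
  [7] x  {0,2}  => 2  2->2 ok
  [8] x  {0,2}  => 2  2->2 ok
  [9] w  {1}  => 1  2->1 ok
  [10] x  {0,2}  => 0  1->0 ok
  [11] x  {0,2}  => 2  0->2 ok
  [12] x  {0,2}  => 2  2->2 ok
  [13] y  {3,4}  => 3  2->3 ok
  [14] y  {3,4}  => 3  3->3 ok
  [15] x  {0,2}  => 2  3->2 ok
  [16] x  {0,2}  => 2  2->2 ok
  [17] w  {1}  => 1  2->1 ok
  [18] x  {0,2}  => 0  1->0 ok
  [19] x  {0,2}  => 0  0->0 ok
  [20] z  {5}  => 5  0->5 ok
  [21] x  {0,2}  => 0  5->0 ok
  [22] x  {0,2}  => 0  0->0 ok
  [23] z  {5}  => 5  0->5 ok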